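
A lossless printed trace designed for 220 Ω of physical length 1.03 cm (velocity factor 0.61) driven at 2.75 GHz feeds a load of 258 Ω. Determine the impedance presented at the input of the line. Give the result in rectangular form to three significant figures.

λ = v/f = 0.61·c / 2.75 GHz = 0.0665 m
βl = 2π·l/λ = 2π × 0.155 = 55.7°
tan(βl) = tan(55.7°) = 1.47
Z_in = Z_0·(Z_L + jZ_0·tanβl)/(Z_0 + jZ_L·tanβl)
     = 220·(258 + j323)/(220 + j379)

Z_in ≈ 205 − j30.6 Ω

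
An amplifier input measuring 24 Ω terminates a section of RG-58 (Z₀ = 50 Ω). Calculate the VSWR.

VSWR ≈ 2.08

For a purely resistive load, VSWR = R_L/Z_0 or Z_0/R_L (whichever > 1) = 50/24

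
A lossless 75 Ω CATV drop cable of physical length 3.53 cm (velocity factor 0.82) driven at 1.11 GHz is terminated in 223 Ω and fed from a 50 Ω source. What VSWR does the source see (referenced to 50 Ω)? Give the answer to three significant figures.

λ = v/f = 0.82·c / 1.11 GHz = 0.222 m
βl = 2π·l/λ = 2π × 0.159 = 57.3°
tan(βl) = 1.56
Z_in = Z_0·(Z_L + jZ_0·tanβl)/(Z_0 + jZ_L·tanβl) = 34 − j40.7 Ω
Γ_s = (Z_in − Z_s)/(Z_in + Z_s) = (-16 − j40.7)/(84 − j40.7), |Γ_s| = 0.469
VSWR = (1 + |Γ_s|)/(1 − |Γ_s|)

VSWR ≈ 2.76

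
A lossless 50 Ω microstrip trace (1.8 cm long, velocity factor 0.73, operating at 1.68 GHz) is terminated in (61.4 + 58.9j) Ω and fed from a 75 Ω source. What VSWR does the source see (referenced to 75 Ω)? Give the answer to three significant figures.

VSWR ≈ 2.32

λ = v/f = 0.73·c / 1.68 GHz = 0.13 m
βl = 2π·l/λ = 2π × 0.138 = 49.7°
tan(βl) = 1.18
Z_in = Z_0·(Z_L + jZ_0·tanβl)/(Z_0 + jZ_L·tanβl) = 65.3 − j59.9 Ω
Γ_s = (Z_in − Z_s)/(Z_in + Z_s) = (-9.74 − j59.9)/(140 − j59.9), |Γ_s| = 0.398
VSWR = (1 + |Γ_s|)/(1 − |Γ_s|)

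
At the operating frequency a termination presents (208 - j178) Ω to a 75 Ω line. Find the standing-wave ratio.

Γ = (Z_L − Z_0)/(Z_L + Z_0) = (133 − j178)/(283 − j178)
|Γ| = 222/334 = 0.665
VSWR = (1 + |Γ|)/(1 − |Γ|) = 1.66/0.335

VSWR ≈ 4.96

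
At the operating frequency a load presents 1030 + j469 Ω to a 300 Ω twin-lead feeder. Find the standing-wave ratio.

Γ = (Z_L − Z_0)/(Z_L + Z_0) = (730 + j469)/(1330 + j469)
|Γ| = 868/1410 = 0.615
VSWR = (1 + |Γ|)/(1 − |Γ|) = 1.62/0.385

VSWR ≈ 4.2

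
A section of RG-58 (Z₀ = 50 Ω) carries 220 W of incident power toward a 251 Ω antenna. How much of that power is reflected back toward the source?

P_reflected ≈ 98.1 W

Γ = (251 − 50)/(251 + 50) = 0.668
|Γ|² = 0.446
P_refl = |Γ|²·P_inc = 98.1 W, P_del = (1 − |Γ|²)·P_inc = 122 W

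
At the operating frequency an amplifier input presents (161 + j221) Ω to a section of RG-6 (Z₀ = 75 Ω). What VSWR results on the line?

Γ = (Z_L − Z_0)/(Z_L + Z_0) = (86 + j221)/(236 + j221)
|Γ| = 237/323 = 0.733
VSWR = (1 + |Γ|)/(1 − |Γ|) = 1.73/0.267

VSWR ≈ 6.5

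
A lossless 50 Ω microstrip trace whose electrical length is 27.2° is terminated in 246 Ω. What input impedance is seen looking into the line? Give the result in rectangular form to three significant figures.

Z_in ≈ 42.1 − j80.7 Ω

tan(βl) = tan(27.2°) = 0.514
Z_in = Z_0·(Z_L + jZ_0·tanβl)/(Z_0 + jZ_L·tanβl)
     = 50·(246 + j25.7)/(50 + j126)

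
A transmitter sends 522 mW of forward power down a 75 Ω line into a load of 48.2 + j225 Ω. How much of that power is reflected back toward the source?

P_reflected ≈ 407 mW

|Γ| = |(-26.8 + j225)/(123.2 + j225)| = 0.883
|Γ|² = 0.78
P_refl = |Γ|²·P_inc = 407 mW, P_del = (1 − |Γ|²)·P_inc = 115 mW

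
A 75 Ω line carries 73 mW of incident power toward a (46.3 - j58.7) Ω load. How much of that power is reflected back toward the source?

|Γ| = |(-28.7 − j58.7)/(121.3 − j58.7)| = 0.485
|Γ|² = 0.235
P_refl = |Γ|²·P_inc = 17.2 mW, P_del = (1 − |Γ|²)·P_inc = 55.8 mW

P_reflected ≈ 17.2 mW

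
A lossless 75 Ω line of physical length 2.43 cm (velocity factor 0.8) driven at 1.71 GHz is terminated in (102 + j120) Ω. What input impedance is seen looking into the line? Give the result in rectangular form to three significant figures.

λ = v/f = 0.8·c / 1.71 GHz = 0.14 m
βl = 2π·l/λ = 2π × 0.173 = 62.3°
tan(βl) = tan(62.3°) = 1.91
Z_in = Z_0·(Z_L + jZ_0·tanβl)/(Z_0 + jZ_L·tanβl)
     = 75·(102 + j263)/(-154 + j195)

Z_in ≈ 43.3 − j73.5 Ω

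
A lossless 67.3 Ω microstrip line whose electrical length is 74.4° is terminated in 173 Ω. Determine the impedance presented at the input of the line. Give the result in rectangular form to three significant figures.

Z_in ≈ 27.9 − j15.8 Ω

tan(βl) = tan(74.4°) = 3.58
Z_in = Z_0·(Z_L + jZ_0·tanβl)/(Z_0 + jZ_L·tanβl)
     = 67.3·(173 + j241)/(67.3 + j620)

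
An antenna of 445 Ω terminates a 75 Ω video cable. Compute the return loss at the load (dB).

Γ = (445 − 75)/(445 + 75) = 0.712
RL = −20·log₁₀|Γ| = −20·log₁₀(0.712)

RL ≈ 2.96 dB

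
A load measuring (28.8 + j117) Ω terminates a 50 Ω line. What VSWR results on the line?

VSWR ≈ 11.7

Γ = (Z_L − Z_0)/(Z_L + Z_0) = (-21.2 + j117)/(78.8 + j117)
|Γ| = 119/141 = 0.843
VSWR = (1 + |Γ|)/(1 − |Γ|) = 1.84/0.157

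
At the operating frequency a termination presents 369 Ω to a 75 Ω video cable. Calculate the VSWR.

VSWR ≈ 4.92

Γ = (369 − 75)/(369 + 75) = 0.662
VSWR = (1 + 0.662)/(1 − 0.662)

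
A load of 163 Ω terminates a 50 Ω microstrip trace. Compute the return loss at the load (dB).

Γ = (163 − 50)/(163 + 50) = 0.531
RL = −20·log₁₀|Γ| = −20·log₁₀(0.531)

RL ≈ 5.51 dB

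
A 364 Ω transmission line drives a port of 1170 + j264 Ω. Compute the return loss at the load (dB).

Γ = (806 + j264)/(1534 + j264), |Γ| = 0.545
RL = −20·log₁₀|Γ| = −20·log₁₀(0.545)

RL ≈ 5.27 dB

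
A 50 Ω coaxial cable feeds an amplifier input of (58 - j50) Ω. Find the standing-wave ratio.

VSWR ≈ 2.48

Γ = (Z_L − Z_0)/(Z_L + Z_0) = (8 − j50)/(108 − j50)
|Γ| = 50.6/119 = 0.425
VSWR = (1 + |Γ|)/(1 − |Γ|) = 1.43/0.575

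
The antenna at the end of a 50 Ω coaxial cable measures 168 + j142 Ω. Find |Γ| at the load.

|Γ| ≈ 0.71

Γ = (Z_L − Z_0)/(Z_L + Z_0) = (118 + j142)/(218 + j142)
|Γ| = 185/260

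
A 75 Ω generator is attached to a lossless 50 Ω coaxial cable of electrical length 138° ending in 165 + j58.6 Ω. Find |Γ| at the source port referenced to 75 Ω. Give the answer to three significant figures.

tan(βl) = -0.9
Z_in = Z_0·(Z_L + jZ_0·tanβl)/(Z_0 + jZ_L·tanβl) = 22.9 + j39.7 Ω
Γ_s = (Z_in − Z_s)/(Z_in + Z_s) = (-52.1 + j39.7)/(97.9 + j39.7), |Γ_s| = 0.62

|Γ| ≈ 0.62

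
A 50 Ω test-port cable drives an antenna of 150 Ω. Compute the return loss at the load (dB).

RL ≈ 6.02 dB

Γ = (150 − 50)/(150 + 50) = 0.5
RL = −20·log₁₀|Γ| = −20·log₁₀(0.5)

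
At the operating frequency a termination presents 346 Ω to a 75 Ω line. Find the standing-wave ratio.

For a purely resistive load, VSWR = R_L/Z_0 or Z_0/R_L (whichever > 1) = 346/75

VSWR ≈ 4.61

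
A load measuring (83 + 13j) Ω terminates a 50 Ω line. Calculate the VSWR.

VSWR ≈ 1.72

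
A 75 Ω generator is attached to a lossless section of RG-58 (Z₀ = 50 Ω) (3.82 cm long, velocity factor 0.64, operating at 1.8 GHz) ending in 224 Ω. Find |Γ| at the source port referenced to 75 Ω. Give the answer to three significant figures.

λ = v/f = 0.64·c / 1.8 GHz = 0.107 m
βl = 2π·l/λ = 2π × 0.358 = 129°
tan(βl) = -1.24
Z_in = Z_0·(Z_L + jZ_0·tanβl)/(Z_0 + jZ_L·tanβl) = 17.9 + j37.2 Ω
Γ_s = (Z_in − Z_s)/(Z_in + Z_s) = (-57.1 + j37.2)/(92.9 + j37.2), |Γ_s| = 0.681

|Γ| ≈ 0.681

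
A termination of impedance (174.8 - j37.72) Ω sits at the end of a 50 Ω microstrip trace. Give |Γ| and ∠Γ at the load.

Γ ≈ 0.572 ∠ -7.29°

Γ = (Z_L − Z_0)/(Z_L + Z_0) = (124.8 − j37.72)/(224.8 − j37.72)
|Γ| = 130/228 = 0.572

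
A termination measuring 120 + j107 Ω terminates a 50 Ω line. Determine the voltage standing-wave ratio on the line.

Γ = (Z_L − Z_0)/(Z_L + Z_0) = (70 + j107)/(170 + j107)
|Γ| = 128/201 = 0.637
VSWR = (1 + |Γ|)/(1 − |Γ|) = 1.64/0.363

VSWR ≈ 4.5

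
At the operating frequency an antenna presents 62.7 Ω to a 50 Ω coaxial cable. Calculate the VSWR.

For a purely resistive load, VSWR = R_L/Z_0 or Z_0/R_L (whichever > 1) = 62.7/50

VSWR ≈ 1.25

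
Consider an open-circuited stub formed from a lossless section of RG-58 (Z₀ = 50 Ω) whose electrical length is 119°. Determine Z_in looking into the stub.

tan(βl) = -1.8
For an open-circuited stub, Z_in = −jZ_0·cot(βl) = −jZ_0/tan(βl)

Z_in ≈ +j27.7 Ω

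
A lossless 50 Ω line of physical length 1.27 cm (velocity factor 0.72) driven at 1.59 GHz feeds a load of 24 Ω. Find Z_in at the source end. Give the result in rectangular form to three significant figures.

λ = v/f = 0.72·c / 1.59 GHz = 0.136 m
βl = 2π·l/λ = 2π × 0.0935 = 33.7°
tan(βl) = tan(33.7°) = 0.666
Z_in = Z_0·(Z_L + jZ_0·tanβl)/(Z_0 + jZ_L·tanβl)
     = 50·(24 + j33.3)/(50 + j16)

Z_in ≈ 31.4 + j23.2 Ω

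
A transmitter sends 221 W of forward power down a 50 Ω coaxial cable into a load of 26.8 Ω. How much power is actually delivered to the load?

P_delivered ≈ 201 W

Γ = (26.8 − 50)/(26.8 + 50) = -0.302
|Γ|² = 0.0913
P_refl = |Γ|²·P_inc = 20.2 W, P_del = (1 − |Γ|²)·P_inc = 201 W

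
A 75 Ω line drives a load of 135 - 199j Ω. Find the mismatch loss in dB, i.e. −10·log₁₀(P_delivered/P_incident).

Γ = (60 − j199)/(210 − j199), |Γ| = 0.718
|Γ|² = 0.516, so P_del/P_inc = 1 − |Γ|² = 0.484
ML = −10·log₁₀(1 − |Γ|²)

mismatch loss ≈ 3.15 dB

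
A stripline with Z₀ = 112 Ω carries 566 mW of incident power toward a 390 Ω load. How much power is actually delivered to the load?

P_delivered ≈ 392 mW

Γ = (390 − 112)/(390 + 112) = 0.554
|Γ|² = 0.307
P_refl = |Γ|²·P_inc = 174 mW, P_del = (1 − |Γ|²)·P_inc = 392 mW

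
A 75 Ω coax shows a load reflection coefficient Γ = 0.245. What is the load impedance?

Z_L = Z_0·(1 + Γ)/(1 − Γ) = 75·(1.25)/(0.755)

Z_L ≈ 124 Ω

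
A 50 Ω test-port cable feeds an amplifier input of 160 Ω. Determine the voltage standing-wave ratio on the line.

VSWR ≈ 3.2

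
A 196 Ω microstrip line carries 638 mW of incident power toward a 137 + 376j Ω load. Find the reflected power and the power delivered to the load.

|Γ| = |(-59 + j376)/(333 + j376)| = 0.758
|Γ|² = 0.574
P_refl = |Γ|²·P_inc = 366 mW, P_del = (1 − |Γ|²)·P_inc = 272 mW

P_reflected ≈ 366 mW; P_delivered ≈ 272 mW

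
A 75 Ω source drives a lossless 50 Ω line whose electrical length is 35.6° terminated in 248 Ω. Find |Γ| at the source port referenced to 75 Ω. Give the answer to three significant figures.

tan(βl) = 0.716
Z_in = Z_0·(Z_L + jZ_0·tanβl)/(Z_0 + jZ_L·tanβl) = 27.6 − j62.1 Ω
Γ_s = (Z_in − Z_s)/(Z_in + Z_s) = (-47.4 − j62.1)/(103 − j62.1), |Γ_s| = 0.652

|Γ| ≈ 0.652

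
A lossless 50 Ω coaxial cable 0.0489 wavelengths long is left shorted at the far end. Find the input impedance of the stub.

Z_in ≈ +j15.9 Ω

βl = 2π × 0.0489 = 17.6°
tan(βl) = 0.317
For a shorted stub, Z_in = jZ_0·tan(βl)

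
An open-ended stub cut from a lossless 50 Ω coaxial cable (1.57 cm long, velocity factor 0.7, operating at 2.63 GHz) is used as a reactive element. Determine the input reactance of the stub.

λ = v/f = 0.7·c / 2.63 GHz = 0.0798 m
βl = 2π·l/λ = 2π × 0.197 = 70.8°
tan(βl) = 2.87
For an open-ended stub, Z_in = −jZ_0·cot(βl) = −jZ_0/tan(βl)

X_in ≈ -17.4 Ω (capacitive)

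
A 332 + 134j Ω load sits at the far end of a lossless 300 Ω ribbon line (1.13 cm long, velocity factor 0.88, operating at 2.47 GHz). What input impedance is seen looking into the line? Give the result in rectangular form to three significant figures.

λ = v/f = 0.88·c / 2.47 GHz = 0.107 m
βl = 2π·l/λ = 2π × 0.106 = 38.1°
tan(βl) = tan(38.1°) = 0.783
Z_in = Z_0·(Z_L + jZ_0·tanβl)/(Z_0 + jZ_L·tanβl)
     = 300·(332 + j369)/(195 + j260)

Z_in ≈ 456 − j40.7 Ω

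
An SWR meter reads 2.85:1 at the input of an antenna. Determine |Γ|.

|Γ| = (S − 1)/(S + 1) = (2.85 − 1)/(2.85 + 1) = 1.85/3.85

|Γ| ≈ 0.481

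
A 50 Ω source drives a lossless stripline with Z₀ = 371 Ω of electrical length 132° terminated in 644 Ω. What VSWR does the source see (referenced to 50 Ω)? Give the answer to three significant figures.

tan(βl) = -1.11
Z_in = Z_0·(Z_L + jZ_0·tanβl)/(Z_0 + jZ_L·tanβl) = 305 + j176 Ω
Γ_s = (Z_in − Z_s)/(Z_in + Z_s) = (255 + j176)/(355 + j176), |Γ_s| = 0.782
VSWR = (1 + |Γ_s|)/(1 − |Γ_s|)

VSWR ≈ 8.17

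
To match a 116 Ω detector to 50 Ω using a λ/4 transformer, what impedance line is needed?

Z_qwt = √(Z_0·R_L) = √(50 × 116) = √5800

Z_qwt ≈ 76.2 Ω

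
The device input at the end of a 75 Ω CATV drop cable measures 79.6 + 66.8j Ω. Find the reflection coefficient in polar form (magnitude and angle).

Γ ≈ 0.398 ∠ 62.7°

Γ = (Z_L − Z_0)/(Z_L + Z_0) = (4.6 + j66.8)/(154.6 + j66.8)
|Γ| = 67/168 = 0.398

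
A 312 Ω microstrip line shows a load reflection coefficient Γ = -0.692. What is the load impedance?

Z_L ≈ 56.8 Ω

Z_L = Z_0·(1 + Γ)/(1 − Γ) = 312·(0.308)/(1.69)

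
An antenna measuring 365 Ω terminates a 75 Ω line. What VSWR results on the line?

For a purely resistive load, VSWR = R_L/Z_0 or Z_0/R_L (whichever > 1) = 365/75

VSWR ≈ 4.87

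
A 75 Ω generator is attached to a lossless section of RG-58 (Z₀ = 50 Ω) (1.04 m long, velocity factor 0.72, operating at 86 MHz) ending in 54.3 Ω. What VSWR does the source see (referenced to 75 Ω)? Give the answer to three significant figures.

VSWR ≈ 1.45

λ = v/f = 0.72·c / 86 MHz = 2.51 m
βl = 2π·l/λ = 2π × 0.414 = 149°
tan(βl) = -0.599
Z_in = Z_0·(Z_L + jZ_0·tanβl)/(Z_0 + jZ_L·tanβl) = 51.8 + j3.78 Ω
Γ_s = (Z_in − Z_s)/(Z_in + Z_s) = (-23.2 + j3.78)/(127 + j3.78), |Γ_s| = 0.185
VSWR = (1 + |Γ_s|)/(1 − |Γ_s|)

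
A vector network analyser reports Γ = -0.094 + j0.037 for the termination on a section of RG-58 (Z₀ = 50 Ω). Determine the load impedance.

Z_L ≈ 41.3 + j3.09 Ω

Z_L = Z_0·(1 + Γ)/(1 − Γ) = 50·(0.906 + j0.037)/(1.09 − j0.037)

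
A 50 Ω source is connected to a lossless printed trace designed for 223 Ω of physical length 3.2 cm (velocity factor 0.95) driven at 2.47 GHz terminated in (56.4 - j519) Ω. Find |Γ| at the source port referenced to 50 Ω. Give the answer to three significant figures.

|Γ| ≈ 0.948

λ = v/f = 0.95·c / 2.47 GHz = 0.115 m
βl = 2π·l/λ = 2π × 0.277 = 99.8°
tan(βl) = -5.77
Z_in = Z_0·(Z_L + jZ_0·tanβl)/(Z_0 + jZ_L·tanβl) = 12.4 + j144 Ω
Γ_s = (Z_in − Z_s)/(Z_in + Z_s) = (-37.6 + j144)/(62.4 + j144), |Γ_s| = 0.948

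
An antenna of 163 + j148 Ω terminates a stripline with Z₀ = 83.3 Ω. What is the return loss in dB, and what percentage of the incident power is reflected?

RL ≈ 4.66 dB; 34.2% of incident power reflected

Γ = (79.7 + j148)/(246.3 + j148), |Γ| = 0.585
RL = −20·log₁₀(0.585) = 4.66 dB
P_refl/P_inc = |Γ|² = 0.342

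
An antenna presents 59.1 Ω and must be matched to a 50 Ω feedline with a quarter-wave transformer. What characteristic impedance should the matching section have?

Z_qwt = √(Z_0·R_L) = √(50 × 59.1) = √2955

Z_qwt ≈ 54.4 Ω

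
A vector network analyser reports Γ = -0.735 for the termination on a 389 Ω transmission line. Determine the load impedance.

Z_L ≈ 59.4 Ω

Z_L = Z_0·(1 + Γ)/(1 − Γ) = 389·(0.265)/(1.73)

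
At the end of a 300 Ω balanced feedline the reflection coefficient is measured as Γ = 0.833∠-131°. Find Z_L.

Z_L ≈ 33 − j135 Ω

Z_L = Z_0·(1 + Γ)/(1 − Γ) = 300·(0.454 − j0.629)/(1.55 + j0.629)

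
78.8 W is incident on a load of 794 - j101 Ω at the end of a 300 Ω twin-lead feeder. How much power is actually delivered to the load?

|Γ| = |(494 − j101)/(1094 − j101)| = 0.459
|Γ|² = 0.211
P_refl = |Γ|²·P_inc = 16.6 W, P_del = (1 − |Γ|²)·P_inc = 62.2 W

P_delivered ≈ 62.2 W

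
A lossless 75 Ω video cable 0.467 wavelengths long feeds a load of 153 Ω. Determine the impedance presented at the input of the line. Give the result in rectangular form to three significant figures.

Z_in ≈ 135 + j42.1 Ω

βl = 2π × 0.467 = 168°
tan(βl) = tan(168°) = -0.21
Z_in = Z_0·(Z_L + jZ_0·tanβl)/(Z_0 + jZ_L·tanβl)
     = 75·(153 − j15.8)/(75 − j32.2)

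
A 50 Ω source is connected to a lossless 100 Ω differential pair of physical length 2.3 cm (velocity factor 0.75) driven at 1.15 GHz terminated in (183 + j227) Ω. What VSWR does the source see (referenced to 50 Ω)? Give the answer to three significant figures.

λ = v/f = 0.75·c / 1.15 GHz = 0.196 m
βl = 2π·l/λ = 2π × 0.118 = 42.3°
tan(βl) = 0.911
Z_in = Z_0·(Z_L + jZ_0·tanβl)/(Z_0 + jZ_L·tanβl) = 85.5 − j165 Ω
Γ_s = (Z_in − Z_s)/(Z_in + Z_s) = (35.5 − j165)/(135 − j165), |Γ_s| = 0.79
VSWR = (1 + |Γ_s|)/(1 − |Γ_s|)

VSWR ≈ 8.51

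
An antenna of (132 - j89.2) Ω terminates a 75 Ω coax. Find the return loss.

RL ≈ 6.56 dB

Γ = (57 − j89.2)/(207 − j89.2), |Γ| = 0.47
RL = −20·log₁₀|Γ| = −20·log₁₀(0.47)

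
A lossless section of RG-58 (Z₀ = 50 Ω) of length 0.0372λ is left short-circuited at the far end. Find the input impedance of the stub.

Z_in ≈ +j11.9 Ω

βl = 2π × 0.0372 = 13.4°
tan(βl) = 0.238
For a short-circuited stub, Z_in = jZ_0·tan(βl)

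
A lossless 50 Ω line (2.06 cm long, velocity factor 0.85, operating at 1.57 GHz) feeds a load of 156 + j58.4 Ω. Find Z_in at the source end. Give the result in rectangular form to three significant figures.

λ = v/f = 0.85·c / 1.57 GHz = 0.162 m
βl = 2π·l/λ = 2π × 0.127 = 45.7°
tan(βl) = tan(45.7°) = 1.02
Z_in = Z_0·(Z_L + jZ_0·tanβl)/(Z_0 + jZ_L·tanβl)
     = 50·(156 + j110)/(-9.76 + j160)

Z_in ≈ 31.2 − j50.8 Ω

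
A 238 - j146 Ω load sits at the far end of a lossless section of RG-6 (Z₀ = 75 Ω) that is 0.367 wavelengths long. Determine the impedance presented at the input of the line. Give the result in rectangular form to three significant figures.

βl = 2π × 0.367 = 132°
tan(βl) = tan(132°) = -1.11
Z_in = Z_0·(Z_L + jZ_0·tanβl)/(Z_0 + jZ_L·tanβl)
     = 75·(238 − j229)/(-86.5 − j263)

Z_in ≈ 38.8 + j80.6 Ω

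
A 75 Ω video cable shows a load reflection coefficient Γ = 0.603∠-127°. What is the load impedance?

Z_L ≈ 22.8 − j34.6 Ω

Z_L = Z_0·(1 + Γ)/(1 − Γ) = 75·(0.637 − j0.482)/(1.36 + j0.482)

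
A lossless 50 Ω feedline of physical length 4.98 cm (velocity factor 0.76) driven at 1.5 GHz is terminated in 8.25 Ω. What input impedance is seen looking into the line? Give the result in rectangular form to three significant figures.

λ = v/f = 0.76·c / 1.5 GHz = 0.152 m
βl = 2π·l/λ = 2π × 0.328 = 118°
tan(βl) = tan(118°) = -1.88
Z_in = Z_0·(Z_L + jZ_0·tanβl)/(Z_0 + jZ_L·tanβl)
     = 50·(8.25 − j94.2)/(50 − j15.6)

Z_in ≈ 34.2 − j83.6 Ω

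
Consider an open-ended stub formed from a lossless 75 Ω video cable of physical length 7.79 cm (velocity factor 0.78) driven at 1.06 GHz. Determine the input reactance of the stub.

X_in ≈ 56.6 Ω (inductive)

λ = v/f = 0.78·c / 1.06 GHz = 0.221 m
βl = 2π·l/λ = 2π × 0.353 = 127°
tan(βl) = -1.33
For an open-ended stub, Z_in = −jZ_0·cot(βl) = −jZ_0/tan(βl)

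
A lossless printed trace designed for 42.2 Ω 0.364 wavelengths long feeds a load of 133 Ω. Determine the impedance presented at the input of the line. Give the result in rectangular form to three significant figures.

βl = 2π × 0.364 = 131°
tan(βl) = tan(131°) = -1.15
Z_in = Z_0·(Z_L + jZ_0·tanβl)/(Z_0 + jZ_L·tanβl)
     = 42.2·(133 − j48.5)/(42.2 − j153)

Z_in ≈ 21.9 + j30.7 Ω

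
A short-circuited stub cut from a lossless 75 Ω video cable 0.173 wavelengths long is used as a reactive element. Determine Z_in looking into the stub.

Z_in ≈ +j143 Ω

βl = 2π × 0.173 = 62.3°
tan(βl) = 1.9
For a short-circuited stub, Z_in = jZ_0·tan(βl)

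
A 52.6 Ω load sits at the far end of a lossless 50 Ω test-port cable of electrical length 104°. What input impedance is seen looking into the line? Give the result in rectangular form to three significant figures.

tan(βl) = tan(104°) = -4.01
Z_in = Z_0·(Z_L + jZ_0·tanβl)/(Z_0 + jZ_L·tanβl)
     = 50·(52.6 − j201)/(50 − j211)

Z_in ≈ 47.8 + j1.14 Ω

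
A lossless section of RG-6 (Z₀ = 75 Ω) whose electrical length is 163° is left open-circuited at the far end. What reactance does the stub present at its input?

tan(βl) = -0.306
For an open-circuited stub, Z_in = −jZ_0·cot(βl) = −jZ_0/tan(βl)

X_in ≈ 245 Ω (inductive)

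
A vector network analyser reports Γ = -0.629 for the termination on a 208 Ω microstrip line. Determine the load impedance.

Z_L ≈ 47.4 Ω

Z_L = Z_0·(1 + Γ)/(1 − Γ) = 208·(0.371)/(1.63)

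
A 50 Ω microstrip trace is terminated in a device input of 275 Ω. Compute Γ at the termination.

Γ = (Z_L − Z_0)/(Z_L + Z_0) = (275 − 50)/(275 + 50) = 225/325

Γ = 0.692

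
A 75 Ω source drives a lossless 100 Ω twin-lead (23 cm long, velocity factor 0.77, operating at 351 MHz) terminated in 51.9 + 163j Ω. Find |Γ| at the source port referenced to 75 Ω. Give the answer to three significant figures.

|Γ| ≈ 0.698

λ = v/f = 0.77·c / 351 MHz = 0.658 m
βl = 2π·l/λ = 2π × 0.349 = 126°
tan(βl) = -1.39
Z_in = Z_0·(Z_L + jZ_0·tanβl)/(Z_0 + jZ_L·tanβl) = 13.6 + j10.5 Ω
Γ_s = (Z_in − Z_s)/(Z_in + Z_s) = (-61.4 + j10.5)/(88.6 + j10.5), |Γ_s| = 0.698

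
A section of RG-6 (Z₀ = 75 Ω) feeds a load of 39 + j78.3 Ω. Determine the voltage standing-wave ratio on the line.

VSWR ≈ 4.31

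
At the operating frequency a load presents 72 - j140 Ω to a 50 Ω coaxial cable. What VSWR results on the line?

VSWR ≈ 7.44

Γ = (Z_L − Z_0)/(Z_L + Z_0) = (22 − j140)/(122 − j140)
|Γ| = 142/186 = 0.763
VSWR = (1 + |Γ|)/(1 − |Γ|) = 1.76/0.237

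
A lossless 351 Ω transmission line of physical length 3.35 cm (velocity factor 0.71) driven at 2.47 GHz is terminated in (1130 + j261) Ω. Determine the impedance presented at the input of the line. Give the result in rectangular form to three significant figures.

λ = v/f = 0.71·c / 2.47 GHz = 0.0862 m
βl = 2π·l/λ = 2π × 0.388 = 140°
tan(βl) = tan(140°) = -0.844
Z_in = Z_0·(Z_L + jZ_0·tanβl)/(Z_0 + jZ_L·tanβl)
     = 351·(1130 − j35.1)/(571 − j953)

Z_in ≈ 193 + j300 Ω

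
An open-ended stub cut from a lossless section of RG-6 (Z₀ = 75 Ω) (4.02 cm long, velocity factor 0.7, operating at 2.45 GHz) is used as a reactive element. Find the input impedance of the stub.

λ = v/f = 0.7·c / 2.45 GHz = 0.0857 m
βl = 2π·l/λ = 2π × 0.469 = 169°
tan(βl) = -0.197
For an open-ended stub, Z_in = −jZ_0·cot(βl) = −jZ_0/tan(βl)

Z_in ≈ +j380 Ω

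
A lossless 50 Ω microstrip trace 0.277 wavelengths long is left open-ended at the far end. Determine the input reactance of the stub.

βl = 2π × 0.277 = 99.7°
tan(βl) = -5.84
For an open-ended stub, Z_in = −jZ_0·cot(βl) = −jZ_0/tan(βl)

X_in ≈ 8.56 Ω (inductive)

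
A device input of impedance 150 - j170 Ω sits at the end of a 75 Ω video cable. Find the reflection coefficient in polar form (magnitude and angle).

Γ ≈ 0.659 ∠ -29.1°

Γ = (Z_L − Z_0)/(Z_L + Z_0) = (75 − j170)/(225 − j170)
|Γ| = 186/282 = 0.659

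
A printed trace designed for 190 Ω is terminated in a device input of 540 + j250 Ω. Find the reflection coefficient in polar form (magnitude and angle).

Γ ≈ 0.557 ∠ 16.6°

Γ = (Z_L − Z_0)/(Z_L + Z_0) = (350 + j250)/(730 + j250)
|Γ| = 430/772 = 0.557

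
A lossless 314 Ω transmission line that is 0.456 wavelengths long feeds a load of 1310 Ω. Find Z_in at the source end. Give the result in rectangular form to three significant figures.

βl = 2π × 0.456 = 164°
tan(βl) = tan(164°) = -0.284
Z_in = Z_0·(Z_L + jZ_0·tanβl)/(Z_0 + jZ_L·tanβl)
     = 314·(1310 − j89.1)/(314 − j372)

Z_in ≈ 589 + j609 Ω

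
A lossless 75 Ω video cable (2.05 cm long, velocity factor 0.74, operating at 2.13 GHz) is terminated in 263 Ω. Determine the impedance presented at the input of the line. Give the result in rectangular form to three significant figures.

λ = v/f = 0.74·c / 2.13 GHz = 0.104 m
βl = 2π·l/λ = 2π × 0.197 = 70.8°
tan(βl) = tan(70.8°) = 2.87
Z_in = Z_0·(Z_L + jZ_0·tanβl)/(Z_0 + jZ_L·tanβl)
     = 75·(263 + j215)/(75 + j756)

Z_in ≈ 23.7 − j23.7 Ω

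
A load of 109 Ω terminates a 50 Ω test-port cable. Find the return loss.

RL ≈ 8.61 dB

Γ = (109 − 50)/(109 + 50) = 0.371
RL = −20·log₁₀|Γ| = −20·log₁₀(0.371)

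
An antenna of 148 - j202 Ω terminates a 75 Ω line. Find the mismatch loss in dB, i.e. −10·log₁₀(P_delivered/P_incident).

Γ = (73 − j202)/(223 − j202), |Γ| = 0.714
|Γ|² = 0.51, so P_del/P_inc = 1 − |Γ|² = 0.49
ML = −10·log₁₀(1 − |Γ|²)

mismatch loss ≈ 3.09 dB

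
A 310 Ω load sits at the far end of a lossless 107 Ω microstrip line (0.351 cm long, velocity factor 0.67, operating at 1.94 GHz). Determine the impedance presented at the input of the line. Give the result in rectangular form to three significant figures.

λ = v/f = 0.67·c / 1.94 GHz = 0.104 m
βl = 2π·l/λ = 2π × 0.0339 = 12.2°
tan(βl) = tan(12.2°) = 0.216
Z_in = Z_0·(Z_L + jZ_0·tanβl)/(Z_0 + jZ_L·tanβl)
     = 107·(310 + j23.1)/(107 + j67)

Z_in ≈ 233 − j123 Ω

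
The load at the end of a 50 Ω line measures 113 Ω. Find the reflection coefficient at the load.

Γ = 0.387

Γ = (Z_L − Z_0)/(Z_L + Z_0) = (113 − 50)/(113 + 50) = 63/163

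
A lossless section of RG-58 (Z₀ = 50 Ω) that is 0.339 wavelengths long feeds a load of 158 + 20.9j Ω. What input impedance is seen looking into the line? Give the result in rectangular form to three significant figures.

βl = 2π × 0.339 = 122°
tan(βl) = tan(122°) = -1.6
Z_in = Z_0·(Z_L + jZ_0·tanβl)/(Z_0 + jZ_L·tanβl)
     = 50·(158 − j59)/(83.4 − j252)

Z_in ≈ 19.9 + j24.7 Ω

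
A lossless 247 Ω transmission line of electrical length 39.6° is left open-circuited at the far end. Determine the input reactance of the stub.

X_in ≈ -299 Ω (capacitive)

tan(βl) = 0.827
For an open-circuited stub, Z_in = −jZ_0·cot(βl) = −jZ_0/tan(βl)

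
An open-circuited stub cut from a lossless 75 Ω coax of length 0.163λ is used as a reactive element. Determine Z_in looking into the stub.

Z_in ≈ −j45.6 Ω

βl = 2π × 0.163 = 58.7°
tan(βl) = 1.64
For an open-circuited stub, Z_in = −jZ_0·cot(βl) = −jZ_0/tan(βl)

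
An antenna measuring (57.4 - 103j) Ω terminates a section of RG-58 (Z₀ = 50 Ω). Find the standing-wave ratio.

Γ = (Z_L − Z_0)/(Z_L + Z_0) = (7.4 − j103)/(107.4 − j103)
|Γ| = 103/149 = 0.694
VSWR = (1 + |Γ|)/(1 − |Γ|) = 1.69/0.306

VSWR ≈ 5.53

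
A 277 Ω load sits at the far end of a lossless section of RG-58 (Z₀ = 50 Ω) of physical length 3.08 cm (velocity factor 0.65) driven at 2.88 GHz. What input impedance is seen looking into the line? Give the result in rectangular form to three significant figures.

λ = v/f = 0.65·c / 2.88 GHz = 0.0677 m
βl = 2π·l/λ = 2π × 0.455 = 164°
tan(βl) = tan(164°) = -0.291
Z_in = Z_0·(Z_L + jZ_0·tanβl)/(Z_0 + jZ_L·tanβl)
     = 50·(277 − j14.6)/(50 − j80.7)

Z_in ≈ 83.4 + j120 Ω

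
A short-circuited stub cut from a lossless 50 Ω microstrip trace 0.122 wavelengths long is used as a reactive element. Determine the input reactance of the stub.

X_in ≈ 48.1 Ω (inductive)

βl = 2π × 0.122 = 43.9°
tan(βl) = 0.963
For a short-circuited stub, Z_in = jZ_0·tan(βl)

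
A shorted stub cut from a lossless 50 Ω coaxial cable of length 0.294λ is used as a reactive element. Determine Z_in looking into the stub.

Z_in ≈ −j176 Ω

βl = 2π × 0.294 = 106°
tan(βl) = -3.52
For a shorted stub, Z_in = jZ_0·tan(βl)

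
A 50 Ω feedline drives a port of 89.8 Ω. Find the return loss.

RL ≈ 10.9 dB

Γ = (89.8 − 50)/(89.8 + 50) = 0.285
RL = −20·log₁₀|Γ| = −20·log₁₀(0.285)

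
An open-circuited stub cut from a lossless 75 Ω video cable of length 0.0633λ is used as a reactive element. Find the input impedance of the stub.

βl = 2π × 0.0633 = 22.8°
tan(βl) = 0.42
For an open-circuited stub, Z_in = −jZ_0·cot(βl) = −jZ_0/tan(βl)

Z_in ≈ −j179 Ω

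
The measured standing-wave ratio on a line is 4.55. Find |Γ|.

|Γ| ≈ 0.64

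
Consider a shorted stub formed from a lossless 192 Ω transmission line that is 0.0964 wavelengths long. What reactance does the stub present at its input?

βl = 2π × 0.0964 = 34.7°
tan(βl) = 0.693
For a shorted stub, Z_in = jZ_0·tan(βl)

X_in ≈ 133 Ω (inductive)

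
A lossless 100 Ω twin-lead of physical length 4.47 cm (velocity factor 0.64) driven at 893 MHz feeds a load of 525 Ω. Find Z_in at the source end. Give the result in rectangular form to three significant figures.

λ = v/f = 0.64·c / 893 MHz = 0.215 m
βl = 2π·l/λ = 2π × 0.208 = 74.8°
tan(βl) = tan(74.8°) = 3.69
Z_in = Z_0·(Z_L + jZ_0·tanβl)/(Z_0 + jZ_L·tanβl)
     = 100·(525 + j369)/(100 + j1940)

Z_in ≈ 20.4 − j26 Ω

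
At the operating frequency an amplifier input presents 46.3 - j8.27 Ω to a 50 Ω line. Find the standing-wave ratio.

VSWR ≈ 1.21

Γ = (Z_L − Z_0)/(Z_L + Z_0) = (-3.7 − j8.27)/(96.3 − j8.27)
|Γ| = 9.06/96.7 = 0.0937
VSWR = (1 + |Γ|)/(1 − |Γ|) = 1.09/0.906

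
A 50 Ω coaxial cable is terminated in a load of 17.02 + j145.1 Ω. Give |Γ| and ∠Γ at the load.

Γ ≈ 0.931 ∠ 37.6°

Γ = (Z_L − Z_0)/(Z_L + Z_0) = (-32.98 + j145.1)/(67.02 + j145.1)
|Γ| = 149/160 = 0.931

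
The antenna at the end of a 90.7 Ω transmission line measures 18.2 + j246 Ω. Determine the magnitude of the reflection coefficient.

|Γ| ≈ 0.953

Γ = (Z_L − Z_0)/(Z_L + Z_0) = (-72.5 + j246)/(108.9 + j246)
|Γ| = 256/269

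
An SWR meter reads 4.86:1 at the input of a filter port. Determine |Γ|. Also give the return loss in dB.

|Γ| ≈ 0.659; return loss ≈ 3.63 dB

|Γ| = (S − 1)/(S + 1) = (4.86 − 1)/(4.86 + 1) = 3.86/5.86
RL = −20·log₁₀|Γ| = −20·log₁₀(0.659)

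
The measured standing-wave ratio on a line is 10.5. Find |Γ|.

|Γ| ≈ 0.826

|Γ| = (S − 1)/(S + 1) = (10.5 − 1)/(10.5 + 1) = 9.5/11.5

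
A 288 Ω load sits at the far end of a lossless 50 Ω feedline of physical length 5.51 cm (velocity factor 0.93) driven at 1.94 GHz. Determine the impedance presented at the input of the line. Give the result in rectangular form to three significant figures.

λ = v/f = 0.93·c / 1.94 GHz = 0.144 m
βl = 2π·l/λ = 2π × 0.383 = 138°
tan(βl) = tan(138°) = -0.903
Z_in = Z_0·(Z_L + jZ_0·tanβl)/(Z_0 + jZ_L·tanβl)
     = 50·(288 − j45.1)/(50 − j260)

Z_in ≈ 18.6 + j51.8 Ω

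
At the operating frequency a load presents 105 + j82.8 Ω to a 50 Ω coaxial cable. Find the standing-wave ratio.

VSWR ≈ 3.6

Γ = (Z_L − Z_0)/(Z_L + Z_0) = (55 + j82.8)/(155 + j82.8)
|Γ| = 99.4/176 = 0.566
VSWR = (1 + |Γ|)/(1 − |Γ|) = 1.57/0.434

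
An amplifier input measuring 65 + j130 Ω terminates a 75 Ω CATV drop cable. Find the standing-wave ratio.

VSWR ≈ 5.3

Γ = (Z_L − Z_0)/(Z_L + Z_0) = (-10 + j130)/(140 + j130)
|Γ| = 130/191 = 0.682
VSWR = (1 + |Γ|)/(1 − |Γ|) = 1.68/0.318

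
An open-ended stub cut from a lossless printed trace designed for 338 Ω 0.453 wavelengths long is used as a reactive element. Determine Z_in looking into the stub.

βl = 2π × 0.453 = 163°
tan(βl) = -0.304
For an open-ended stub, Z_in = −jZ_0·cot(βl) = −jZ_0/tan(βl)

Z_in ≈ +j1110 Ω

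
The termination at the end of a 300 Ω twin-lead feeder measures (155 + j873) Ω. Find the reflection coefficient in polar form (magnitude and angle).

Γ = (Z_L − Z_0)/(Z_L + Z_0) = (-145 + j873)/(455 + j873)
|Γ| = 885/984 = 0.899

Γ ≈ 0.899 ∠ 37°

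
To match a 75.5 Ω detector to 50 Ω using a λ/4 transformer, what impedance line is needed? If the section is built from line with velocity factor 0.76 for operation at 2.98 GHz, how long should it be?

Z_qwt = √(Z_0·R_L) = √(50 × 75.5) = √3775
λ = 0.76·c/f = 0.0765 m, so l = λ/4 = 0.0191 m

Z_qwt ≈ 61.4 Ω; length ≈ 1.91 cm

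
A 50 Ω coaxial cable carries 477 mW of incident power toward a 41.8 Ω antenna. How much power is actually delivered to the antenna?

P_delivered ≈ 473 mW

Γ = (41.8 − 50)/(41.8 + 50) = -0.0893
|Γ|² = 0.00798
P_refl = |Γ|²·P_inc = 3.81 mW, P_del = (1 − |Γ|²)·P_inc = 473 mW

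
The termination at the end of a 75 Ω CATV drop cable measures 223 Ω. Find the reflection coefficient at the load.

Γ = (Z_L − Z_0)/(Z_L + Z_0) = (223 − 75)/(223 + 75) = 148/298

Γ = 0.497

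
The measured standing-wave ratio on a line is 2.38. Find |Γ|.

|Γ| = (S − 1)/(S + 1) = (2.38 − 1)/(2.38 + 1) = 1.38/3.38

|Γ| ≈ 0.408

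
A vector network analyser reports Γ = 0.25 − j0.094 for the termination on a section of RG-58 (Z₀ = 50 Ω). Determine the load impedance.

Z_L ≈ 81.3 − j16.5 Ω

Z_L = Z_0·(1 + Γ)/(1 − Γ) = 50·(1.25 − j0.094)/(0.75 + j0.094)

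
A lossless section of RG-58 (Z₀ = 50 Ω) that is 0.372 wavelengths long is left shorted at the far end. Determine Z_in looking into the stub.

βl = 2π × 0.372 = 134°
tan(βl) = -1.04
For a shorted stub, Z_in = jZ_0·tan(βl)

Z_in ≈ −j51.9 Ω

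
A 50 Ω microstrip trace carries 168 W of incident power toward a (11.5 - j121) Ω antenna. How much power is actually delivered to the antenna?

|Γ| = |(-38.5 − j121)/(61.5 − j121)| = 0.935
|Γ|² = 0.875
P_refl = |Γ|²·P_inc = 147 W, P_del = (1 − |Γ|²)·P_inc = 21 W

P_delivered ≈ 21 W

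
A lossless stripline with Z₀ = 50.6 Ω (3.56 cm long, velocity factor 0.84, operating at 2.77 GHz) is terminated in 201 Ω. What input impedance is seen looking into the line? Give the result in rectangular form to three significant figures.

Z_in ≈ 29.2 + j53.2 Ω

λ = v/f = 0.84·c / 2.77 GHz = 0.091 m
βl = 2π·l/λ = 2π × 0.391 = 141°
tan(βl) = tan(141°) = -0.813
Z_in = Z_0·(Z_L + jZ_0·tanβl)/(Z_0 + jZ_L·tanβl)
     = 50.6·(201 − j41.2)/(50.6 − j163)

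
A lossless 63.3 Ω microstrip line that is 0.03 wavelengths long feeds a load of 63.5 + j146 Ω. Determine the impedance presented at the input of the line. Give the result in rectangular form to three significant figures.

βl = 2π × 0.03 = 10.8°
tan(βl) = tan(10.8°) = 0.191
Z_in = Z_0·(Z_L + jZ_0·tanβl)/(Z_0 + jZ_L·tanβl)
     = 63.3·(63.5 + j158)/(35.4 + j12.1)

Z_in ≈ 188 + j218 Ω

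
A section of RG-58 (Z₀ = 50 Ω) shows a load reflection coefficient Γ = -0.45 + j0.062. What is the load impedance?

Z_L ≈ 18.8 + j2.94 Ω

Z_L = Z_0·(1 + Γ)/(1 − Γ) = 50·(0.55 + j0.062)/(1.45 − j0.062)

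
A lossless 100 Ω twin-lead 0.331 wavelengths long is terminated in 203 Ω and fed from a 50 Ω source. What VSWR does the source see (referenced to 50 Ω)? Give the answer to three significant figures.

βl = 2π × 0.331 = 119°
tan(βl) = -1.79
Z_in = Z_0·(Z_L + jZ_0·tanβl)/(Z_0 + jZ_L·tanβl) = 60.1 + j39.3 Ω
Γ_s = (Z_in − Z_s)/(Z_in + Z_s) = (10.1 + j39.3)/(110 + j39.3), |Γ_s| = 0.347
VSWR = (1 + |Γ_s|)/(1 − |Γ_s|)

VSWR ≈ 2.06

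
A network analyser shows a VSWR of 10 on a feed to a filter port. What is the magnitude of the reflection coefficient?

|Γ| = (S − 1)/(S + 1) = (10 − 1)/(10 + 1) = 9/11

|Γ| ≈ 0.818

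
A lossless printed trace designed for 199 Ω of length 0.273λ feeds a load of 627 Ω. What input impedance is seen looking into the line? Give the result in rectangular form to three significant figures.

βl = 2π × 0.273 = 98.3°
tan(βl) = tan(98.3°) = -6.87
Z_in = Z_0·(Z_L + jZ_0·tanβl)/(Z_0 + jZ_L·tanβl)
     = 199·(627 − j1370)/(199 − j4310)

Z_in ≈ 64.4 + j26 Ω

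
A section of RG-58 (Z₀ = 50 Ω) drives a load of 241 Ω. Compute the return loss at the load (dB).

RL ≈ 3.66 dB

Γ = (241 − 50)/(241 + 50) = 0.656
RL = −20·log₁₀|Γ| = −20·log₁₀(0.656)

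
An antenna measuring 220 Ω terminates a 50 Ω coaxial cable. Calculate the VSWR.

For a purely resistive load, VSWR = R_L/Z_0 or Z_0/R_L (whichever > 1) = 220/50

VSWR ≈ 4.4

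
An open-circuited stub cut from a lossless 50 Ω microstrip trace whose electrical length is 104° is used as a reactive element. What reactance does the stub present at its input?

X_in ≈ 12.5 Ω (inductive)

tan(βl) = -4.01
For an open-circuited stub, Z_in = −jZ_0·cot(βl) = −jZ_0/tan(βl)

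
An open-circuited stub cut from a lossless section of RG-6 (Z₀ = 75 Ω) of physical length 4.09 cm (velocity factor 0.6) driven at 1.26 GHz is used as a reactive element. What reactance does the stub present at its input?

λ = v/f = 0.6·c / 1.26 GHz = 0.143 m
βl = 2π·l/λ = 2π × 0.286 = 103°
tan(βl) = -4.31
For an open-circuited stub, Z_in = −jZ_0·cot(βl) = −jZ_0/tan(βl)

X_in ≈ 17.4 Ω (inductive)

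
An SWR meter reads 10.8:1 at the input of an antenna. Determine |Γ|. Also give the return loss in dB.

|Γ| ≈ 0.831; return loss ≈ 1.61 dB

|Γ| = (S − 1)/(S + 1) = (10.8 − 1)/(10.8 + 1) = 9.8/11.8
RL = −20·log₁₀|Γ| = −20·log₁₀(0.831)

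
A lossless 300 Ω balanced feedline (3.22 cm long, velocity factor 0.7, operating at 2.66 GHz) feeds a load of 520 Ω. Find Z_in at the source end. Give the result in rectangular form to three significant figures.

λ = v/f = 0.7·c / 2.66 GHz = 0.0789 m
βl = 2π·l/λ = 2π × 0.408 = 147°
tan(βl) = tan(147°) = -0.654
Z_in = Z_0·(Z_L + jZ_0·tanβl)/(Z_0 + jZ_L·tanβl)
     = 300·(520 − j196)/(300 − j340)

Z_in ≈ 325 + j172 Ω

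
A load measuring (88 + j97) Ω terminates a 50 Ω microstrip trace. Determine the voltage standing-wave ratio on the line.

VSWR ≈ 4.23

Γ = (Z_L − Z_0)/(Z_L + Z_0) = (38 + j97)/(138 + j97)
|Γ| = 104/169 = 0.618
VSWR = (1 + |Γ|)/(1 − |Γ|) = 1.62/0.382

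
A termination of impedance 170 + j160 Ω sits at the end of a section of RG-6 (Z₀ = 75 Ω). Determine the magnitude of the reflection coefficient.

|Γ| ≈ 0.636

Γ = (Z_L − Z_0)/(Z_L + Z_0) = (95 + j160)/(245 + j160)
|Γ| = 186/293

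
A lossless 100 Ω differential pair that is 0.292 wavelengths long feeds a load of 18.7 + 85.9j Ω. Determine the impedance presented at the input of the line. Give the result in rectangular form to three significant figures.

βl = 2π × 0.292 = 105°
tan(βl) = tan(105°) = -3.7
Z_in = Z_0·(Z_L + jZ_0·tanβl)/(Z_0 + jZ_L·tanβl)
     = 100·(18.7 − j284)/(418 − j69.2)

Z_in ≈ 15.3 − j65.5 Ω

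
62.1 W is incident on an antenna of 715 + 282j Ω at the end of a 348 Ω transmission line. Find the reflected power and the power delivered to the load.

P_reflected ≈ 11 W; P_delivered ≈ 51.1 W

|Γ| = |(367 + j282)/(1063 + j282)| = 0.421
|Γ|² = 0.177
P_refl = |Γ|²·P_inc = 11 W, P_del = (1 − |Γ|²)·P_inc = 51.1 W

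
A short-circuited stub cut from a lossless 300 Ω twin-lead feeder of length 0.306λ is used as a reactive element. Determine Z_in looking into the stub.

Z_in ≈ −j817 Ω

βl = 2π × 0.306 = 110°
tan(βl) = -2.72
For a short-circuited stub, Z_in = jZ_0·tan(βl)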